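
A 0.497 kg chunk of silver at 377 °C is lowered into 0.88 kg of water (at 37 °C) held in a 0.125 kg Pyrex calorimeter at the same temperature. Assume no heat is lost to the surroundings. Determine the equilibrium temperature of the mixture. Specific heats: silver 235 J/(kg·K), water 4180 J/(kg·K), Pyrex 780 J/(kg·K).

T_f ≈ 47.2 °C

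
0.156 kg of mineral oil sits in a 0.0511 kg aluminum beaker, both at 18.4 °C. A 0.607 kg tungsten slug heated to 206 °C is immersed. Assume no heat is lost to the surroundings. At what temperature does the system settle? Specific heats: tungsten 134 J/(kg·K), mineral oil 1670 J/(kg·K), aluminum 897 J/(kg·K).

Taking heat into each body as positive, Σ m c ΔT = 0:
0.607·134·(T − 206) + 0.156·1670·(T − 18.4) + 0.0511·897·(T − 18.4) = 0
(81.34 + 260.52 + 45.84) T = 81.34·206 + 260.52·18.4 + 45.84·18.4
T ≈ 57.76 °C

T_f ≈ 57.8 °C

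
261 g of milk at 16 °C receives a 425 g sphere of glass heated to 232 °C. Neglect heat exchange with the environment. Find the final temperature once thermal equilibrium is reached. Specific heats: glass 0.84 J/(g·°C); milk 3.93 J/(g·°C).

Taking heat into each body as positive, Σ m c ΔT = 0:
425*0.84*(T − 232) + 261*3.93*(T − 16) = 0
357(T − 232) + 1025.7(T − 16) = 0
1382.7 T = 99236
T ≈ 71.77 °C

T_f ≈ 71.8 °C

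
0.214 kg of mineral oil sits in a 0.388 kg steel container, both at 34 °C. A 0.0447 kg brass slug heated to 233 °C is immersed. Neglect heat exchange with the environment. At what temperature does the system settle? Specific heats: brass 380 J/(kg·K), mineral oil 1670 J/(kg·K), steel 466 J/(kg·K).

T_f ≈ 40.1 °C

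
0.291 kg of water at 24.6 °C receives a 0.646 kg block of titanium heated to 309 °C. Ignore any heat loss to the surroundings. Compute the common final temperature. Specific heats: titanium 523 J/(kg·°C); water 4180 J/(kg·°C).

T_f ≈ 86.4 °C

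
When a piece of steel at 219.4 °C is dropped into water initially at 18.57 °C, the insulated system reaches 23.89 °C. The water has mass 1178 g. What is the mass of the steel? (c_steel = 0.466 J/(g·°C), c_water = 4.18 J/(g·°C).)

m ≈ 288 g

Heat gained plus heat lost sum to zero:
m×0.466×(23.89 − 219.4) + 1178×4.18×(23.89 − 18.57) = 0
-91.11 m = -26196
m = -26196/-91.11 ≈ 287.5 g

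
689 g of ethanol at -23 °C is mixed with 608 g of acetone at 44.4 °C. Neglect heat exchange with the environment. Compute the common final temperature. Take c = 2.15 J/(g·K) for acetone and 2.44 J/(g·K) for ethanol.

T_f ≈ 6.5 °C

Set heat shed by the hot body equal to heat absorbed by the cold body:
608·2.15·(44.4 − T) = 689·2.44·(T − (-23))
1307.2(44.4 − T) = 1681.2(T − (-23))
2988.4 T = 19373  ⇒  T ≈ 6.48 °C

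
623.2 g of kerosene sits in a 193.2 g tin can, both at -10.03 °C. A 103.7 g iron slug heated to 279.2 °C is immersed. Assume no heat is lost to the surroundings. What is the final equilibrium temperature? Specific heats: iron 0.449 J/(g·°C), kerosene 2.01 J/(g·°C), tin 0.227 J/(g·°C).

Let T be the final temperature. ΣQ_i = 0:
103.7×0.449×(T − 279.2) + 623.2×2.01×(T − (-10.03)) + 193.2×0.227×(T − (-10.03)) = 0
46.56(T − 279.2) + 1252.6(T − (-10.03)) + 43.86(T − (-10.03)) = 0
(46.56 + 1252.6 + 43.86) T = 46.56×279.2 + 1252.6×(-10.03) + 43.86×(-10.03)
T = -3.864/1343 ≈ -0.00 °C

T_f ≈ -0.0 °C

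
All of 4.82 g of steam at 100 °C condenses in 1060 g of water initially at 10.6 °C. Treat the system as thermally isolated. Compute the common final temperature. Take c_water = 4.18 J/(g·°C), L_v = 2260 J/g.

Sum of m c ΔT and latent-heat terms is zero:
condense steam: −4.82·2260 = −10893
  condensed water 100 °C→T: 20.15(T − 100)
  water warms: 1060·4.18·(T − 10.6) = 4430.8(T − 10.6)
4450.9 T = 10893 + 2014.8 + 46966 = 59874
T ≈ 13.45 °C — below 100 °C, confirming all the steam condensed.

T_f ≈ 13.5 °C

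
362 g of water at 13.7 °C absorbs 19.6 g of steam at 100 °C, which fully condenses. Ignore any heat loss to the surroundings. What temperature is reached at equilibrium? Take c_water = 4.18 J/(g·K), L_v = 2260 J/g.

Conservation of energy gives ΣQ = 0:
steam→water at 100 °C releases m L_v = 19.6×2260 = 44296
  condensate cools 100→T: 19.6×4.18×(T − 100) = 81.93(T − 100)
  water warms: 362×4.18×(T − 13.7) = 1513.2(T − 13.7)
1595.1 T = 44296 + 8192.8 + 20730 = 73219
T ≈ 45.90 °C, under the boiling point, so the assumption holds.

T_f ≈ 45.9 °C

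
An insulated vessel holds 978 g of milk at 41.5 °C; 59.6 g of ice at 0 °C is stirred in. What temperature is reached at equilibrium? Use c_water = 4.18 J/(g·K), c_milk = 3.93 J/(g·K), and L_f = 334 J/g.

Energy balance with sensible and latent terms:
latent heat to melt: 59.6·334 = 19906
  meltwater 0→T: 59.6·4.18·T = 249.13 T
  milk cools: 978·3.93·(T − 41.5) = 3843.5(T − 41.5)
4092.7 T = 159507 − 19906 = 139601
T ≈ 34.11 °C — above 0 °C, consistent with complete melting.

T_f ≈ 34.1 °C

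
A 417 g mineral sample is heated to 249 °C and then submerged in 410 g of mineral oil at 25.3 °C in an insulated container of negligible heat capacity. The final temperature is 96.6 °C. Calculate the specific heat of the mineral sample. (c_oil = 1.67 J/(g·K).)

c ≈ 0.768 J/(g·K)

Heat lost by the mineral sample = heat gained by the oil:
417·c·(249 − 96.6) = 410·1.67·(96.6 − 25.3)
63551 c = 48819  ⇒  c ≈ 0.7682 J/(g·K)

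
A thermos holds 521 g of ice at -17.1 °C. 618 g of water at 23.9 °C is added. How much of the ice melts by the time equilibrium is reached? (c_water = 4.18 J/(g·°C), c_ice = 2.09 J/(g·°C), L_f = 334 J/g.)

m_melted ≈ 129 g

Water can give up m c ΔT = 618·4.18·23.9 = 61739 J before reaching 0 °C.
Warming the ice to 0 °C takes 521·2.09·17.1 = 18620 J, leaving 43119 J for melting.
Fully melting the ice requires m_ice L_f = 521·334 = 174014 J.
Since 43119 < 174014 J, not all the ice melts; equilibrium is at 0 °C.
Mass melted = 43119/334 ≈ 129.1 g.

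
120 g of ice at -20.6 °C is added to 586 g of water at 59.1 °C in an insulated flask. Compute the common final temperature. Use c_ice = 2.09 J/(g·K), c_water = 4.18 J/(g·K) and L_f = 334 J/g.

Conservation of energy gives ΣQ = 0:
warm ice to 0 °C: 120·2.09·(0 − (-20.6)) = 5166.5
  latent heat to melt: 120·334 = 40080
  meltwater 0→T: 120·4.18·T = 501.6 T
  water: 2449.5(T − 59.1)
2951.1 T = 144764 − 45246 = 99518
T ≈ 33.72 °C — above 0 °C, consistent with complete melting.

T_f ≈ 33.7 °C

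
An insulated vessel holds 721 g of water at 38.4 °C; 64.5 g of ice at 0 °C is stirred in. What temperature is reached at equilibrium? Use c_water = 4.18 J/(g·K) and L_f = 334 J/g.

T_f ≈ 28.7 °C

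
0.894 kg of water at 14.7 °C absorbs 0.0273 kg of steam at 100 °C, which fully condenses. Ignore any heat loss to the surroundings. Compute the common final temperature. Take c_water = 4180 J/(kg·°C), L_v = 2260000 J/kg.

Energy conservation, ΣQ = 0:
latent heat released on condensation: 0.0273×2260000 = 61698
  condensate cools 100→T: 0.0273×4180×(T − 100) = 114.11(T − 100)
  original water: 3736.9(T − 14.7)
3851 T = 61698 + 11411 + 54933 = 128042
T ≈ 33.25 °C (< 100 °C, so full condensation is consistent).

T_f ≈ 33.2 °C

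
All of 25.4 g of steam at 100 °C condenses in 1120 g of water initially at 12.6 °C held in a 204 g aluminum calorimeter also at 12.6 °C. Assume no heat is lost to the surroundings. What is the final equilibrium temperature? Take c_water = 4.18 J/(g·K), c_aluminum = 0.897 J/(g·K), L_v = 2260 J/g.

Heat gained plus heat lost sum to zero:
latent heat released on condensation: 25.4·2260 = 57404
  condensate cools 100→T: 25.4·4.18·(T − 100) = 106.17(T − 100)
  water warms: 1120·4.18·(T − 12.6) = 4681.6(T − 12.6)
  cup: 182.99(T − 12.6)
4970.8 T = 57404 + 10617 + 61294 = 129315
T ≈ 26.02 °C, under the boiling point, so the assumption holds.

T_f ≈ 26.0 °C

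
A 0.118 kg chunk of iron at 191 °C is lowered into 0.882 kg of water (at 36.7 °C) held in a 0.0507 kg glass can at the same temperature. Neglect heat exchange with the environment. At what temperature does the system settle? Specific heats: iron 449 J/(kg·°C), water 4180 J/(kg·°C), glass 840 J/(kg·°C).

T_f is the heat-capacity-weighted average of the initial temperatures:
T_f = (52.98·191 + 3686.8·36.7 + 42.59·36.7) / (52.98 + 3686.8 + 42.59)
    = 146987 / 3782.3 ≈ 38.86 °C

T_f ≈ 38.9 °C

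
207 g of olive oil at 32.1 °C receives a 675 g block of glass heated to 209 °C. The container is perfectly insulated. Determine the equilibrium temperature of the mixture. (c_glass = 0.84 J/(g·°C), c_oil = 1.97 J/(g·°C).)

T_f ≈ 135.0 °C

Setting the total heat transfer to zero:
675×0.84×(T − 209) + 207×1.97×(T − 32.1) = 0
567(T − 209) + 407.79(T − 32.1) = 0
974.79 T = 131593
T = 131593/974.79 ≈ 135.00 °C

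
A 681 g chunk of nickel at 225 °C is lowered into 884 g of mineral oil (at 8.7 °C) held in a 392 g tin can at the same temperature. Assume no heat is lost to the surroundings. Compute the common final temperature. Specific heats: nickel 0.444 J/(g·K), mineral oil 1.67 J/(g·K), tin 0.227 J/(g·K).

T_f ≈ 43.7 °C

T_f = Σ m_i c_i T_i / Σ m_i c_i:
T_f = (302.36·225 + 1476.3·8.7 + 88.98·8.7) / (302.36 + 1476.3 + 88.98)
    = 81650 / 1867.6 ≈ 43.72 °C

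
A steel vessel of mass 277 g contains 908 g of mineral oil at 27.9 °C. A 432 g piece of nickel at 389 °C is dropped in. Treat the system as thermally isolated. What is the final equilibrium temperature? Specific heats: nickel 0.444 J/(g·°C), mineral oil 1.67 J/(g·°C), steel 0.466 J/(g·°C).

T_f = Σ m_i c_i T_i / Σ m_i c_i:
T_f = (191.81×389 + 1516.4×27.9 + 129.08×27.9) / (191.81 + 1516.4 + 129.08)
    = 120521 / 1837.2 ≈ 65.60 °C

T_f ≈ 65.6 °C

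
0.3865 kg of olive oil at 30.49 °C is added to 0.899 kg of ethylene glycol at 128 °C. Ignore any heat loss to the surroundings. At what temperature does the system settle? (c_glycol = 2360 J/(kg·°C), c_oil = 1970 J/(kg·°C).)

T_f ≈ 102.2 °C

|Q_glycol| = |Q_oil|:
0.899×2360×(128 − T) = 0.3865×1970×(T − 30.49)
2121.6(128 − T) = 761.4(T − 30.49)
2883 T = 294785  ⇒  T ≈ 102.25 °C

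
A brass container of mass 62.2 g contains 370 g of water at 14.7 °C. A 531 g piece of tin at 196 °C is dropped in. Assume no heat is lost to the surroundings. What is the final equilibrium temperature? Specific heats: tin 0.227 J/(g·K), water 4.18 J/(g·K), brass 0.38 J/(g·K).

T_f = Σ m_i c_i T_i / Σ m_i c_i:
T_f = (120.54*196 + 1546.6*14.7 + 23.64*14.7) / (120.54 + 1546.6 + 23.64)
    = 46708 / 1690.8 ≈ 27.63 °C

T_f ≈ 27.6 °C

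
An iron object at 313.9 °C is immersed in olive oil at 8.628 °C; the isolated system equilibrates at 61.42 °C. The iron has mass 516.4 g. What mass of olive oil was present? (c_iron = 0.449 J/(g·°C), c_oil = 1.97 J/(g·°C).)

m ≈ 563 g

Net heat exchanged in the isolated system is zero:
516.4×0.449×(61.42 − 313.9) + m×1.97×(61.42 − 8.628) = 0
104 m = 58541
m = 58541/104 ≈ 562.9 g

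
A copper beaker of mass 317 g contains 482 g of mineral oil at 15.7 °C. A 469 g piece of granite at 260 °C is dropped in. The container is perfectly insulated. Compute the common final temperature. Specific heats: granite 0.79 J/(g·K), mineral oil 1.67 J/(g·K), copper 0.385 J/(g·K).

T_f ≈ 85.5 °C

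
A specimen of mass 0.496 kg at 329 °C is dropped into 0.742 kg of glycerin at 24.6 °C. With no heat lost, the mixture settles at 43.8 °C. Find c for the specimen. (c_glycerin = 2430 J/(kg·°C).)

Setting the total heat transfer to zero:
0.496·c·(43.8 − 329) + 0.742·2430·(43.8 − 24.6) = 0
-141.46 c = -34619
c = -34619/-141.46 ≈ 244.7 J/(kg·°C)

c ≈ 245 J/(kg·°C)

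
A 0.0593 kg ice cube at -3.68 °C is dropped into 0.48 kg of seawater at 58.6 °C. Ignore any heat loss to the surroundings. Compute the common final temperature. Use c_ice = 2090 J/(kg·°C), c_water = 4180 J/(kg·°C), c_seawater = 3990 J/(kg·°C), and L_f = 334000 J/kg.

T_f ≈ 42.5 °C

Net heat exchanged in the isolated system is zero:
warm ice to 0 °C: 0.0593·2090·(0 − (-3.68)) = 456.09; latent heat to melt: 0.0593·334000 = 19806; warm the meltwater: 247.87 T; seawater cools: 0.48·3990·(T − 58.6) = 1915.2(T − 58.6)
2163.1 T = 112231 − 20262 = 91968
T ≈ 42.52 °C (positive, so assuming full melt was valid).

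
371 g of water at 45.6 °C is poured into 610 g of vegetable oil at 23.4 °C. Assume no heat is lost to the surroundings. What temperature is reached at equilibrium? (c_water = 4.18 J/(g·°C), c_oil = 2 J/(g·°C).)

T_f ≈ 35.8 °C

Net heat exchanged in the isolated system is zero:
371·4.18·(T − 45.6) + 610·2·(T − 23.4) = 0
2770.8 T = 99264
T = 99264 / 2770.8 = 35.8 °C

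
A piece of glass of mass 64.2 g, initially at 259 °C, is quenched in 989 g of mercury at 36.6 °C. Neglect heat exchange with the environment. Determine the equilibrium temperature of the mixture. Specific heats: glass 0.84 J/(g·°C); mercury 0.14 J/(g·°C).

T_f ≈ 98.9 °C

T_f = Σ m_i c_i T_i / Σ m_i c_i:
T_f = (53.93×259 + 138.46×36.6) / (53.93 + 138.46)
    = 19035 / 192.39 ≈ 98.94 °C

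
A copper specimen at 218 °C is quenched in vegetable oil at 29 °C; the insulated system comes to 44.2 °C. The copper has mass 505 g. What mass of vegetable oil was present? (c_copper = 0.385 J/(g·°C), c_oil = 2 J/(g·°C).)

m ≈ 1110 g

|Q_copper| = |Q_oil|:
505×0.385×(218 − 44.2) = m×2×(44.2 − 29)
30.4 m = 33791  ⇒  m ≈ 1112 g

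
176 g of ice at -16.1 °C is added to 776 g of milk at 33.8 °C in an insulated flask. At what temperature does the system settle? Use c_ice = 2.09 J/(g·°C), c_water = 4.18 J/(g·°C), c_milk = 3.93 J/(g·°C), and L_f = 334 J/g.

Taking heat into each body as positive, Σ m c ΔT = 0:
ice -16.1→0 °C: 176×2.09×16.1 = 5922.2
  melt ice: 176×334 = 58784
  meltwater 0→T: 176×4.18×T = 735.68 T
  milk: 3049.7(T − 33.8)
3785.4 T = 103079 − 64706 = 38373
T ≈ 10.14 °C (positive, so assuming full melt was valid).

T_f ≈ 10.1 °C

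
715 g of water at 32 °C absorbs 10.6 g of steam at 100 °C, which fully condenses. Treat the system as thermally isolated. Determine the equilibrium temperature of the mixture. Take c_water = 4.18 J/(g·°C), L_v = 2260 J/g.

Heat gained plus heat lost sum to zero:
steam→water at 100 °C releases m L_v = 10.6×2260 = 23956; condensate cools 100→T: 10.6×4.18×(T − 100) = 44.31(T − 100); original water: 2988.7(T − 32)
3033 T = 23956 + 4430.8 + 95638 = 124025
T ≈ 40.89 °C (< 100 °C, so full condensation is consistent).

T_f ≈ 40.9 °C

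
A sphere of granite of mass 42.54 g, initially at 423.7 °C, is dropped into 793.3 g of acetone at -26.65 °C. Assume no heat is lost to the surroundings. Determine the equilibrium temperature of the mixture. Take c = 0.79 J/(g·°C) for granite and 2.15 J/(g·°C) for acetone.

T_f ≈ -17.9 °C

|Q_granite| = |Q_acetone|:
42.54*0.79*(423.7 − T) = 793.3*2.15*(T − (-26.65))
33.61(423.7 − T) = 1705.6(T − (-26.65))
1739.2 T = -31215  ⇒  T ≈ -17.95 °C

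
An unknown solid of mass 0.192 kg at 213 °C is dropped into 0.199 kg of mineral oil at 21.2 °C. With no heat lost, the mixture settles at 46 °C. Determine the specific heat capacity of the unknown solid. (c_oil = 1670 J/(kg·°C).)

c ≈ 257 J/(kg·°C)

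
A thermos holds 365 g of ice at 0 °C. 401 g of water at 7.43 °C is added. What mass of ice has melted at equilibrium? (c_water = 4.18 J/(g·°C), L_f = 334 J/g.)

m_melted ≈ 37.3 g

Heat available from the water dropping to 0 °C: 401×4.18×7.43 = 12454 J.
Fully melting the ice requires m_ice L_f = 365×334 = 121910 J.
12454 J < 121910 J, so only part of the ice melts and the system sits at 0 °C.
Mass melted = 12454/334 ≈ 37.29 g.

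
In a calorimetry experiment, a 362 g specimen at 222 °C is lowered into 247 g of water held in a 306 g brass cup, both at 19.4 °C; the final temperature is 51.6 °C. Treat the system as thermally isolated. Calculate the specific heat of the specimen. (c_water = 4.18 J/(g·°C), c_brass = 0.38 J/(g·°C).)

c ≈ 0.6 J/(g·°C)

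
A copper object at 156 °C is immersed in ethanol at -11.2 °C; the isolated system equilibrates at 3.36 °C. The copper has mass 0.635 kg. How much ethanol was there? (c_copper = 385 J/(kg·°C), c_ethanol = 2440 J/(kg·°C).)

m ≈ 1.05 kg

Heat lost by the copper = heat gained by the ethanol:
0.635×385×(156 − 3.36) = m×2440×(3.36 − (-11.2))
35526 m = 37317  ⇒  m ≈ 1.05 kg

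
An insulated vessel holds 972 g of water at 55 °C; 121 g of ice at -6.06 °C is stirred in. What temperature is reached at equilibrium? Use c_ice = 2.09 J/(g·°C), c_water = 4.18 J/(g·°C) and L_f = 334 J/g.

Taking heat into each body as positive, Σ m c ΔT = 0:
warm ice to 0 °C: 121·2.09·(0 − (-6.06)) = 1532.5
  latent heat to melt: 121·334 = 40414
  warm the meltwater: 505.78 T
  water: 4063(T − 55)
4568.7 T = 223463 − 41947 = 181516
T ≈ 39.73 °C — above 0 °C, consistent with complete melting.

T_f ≈ 39.7 °C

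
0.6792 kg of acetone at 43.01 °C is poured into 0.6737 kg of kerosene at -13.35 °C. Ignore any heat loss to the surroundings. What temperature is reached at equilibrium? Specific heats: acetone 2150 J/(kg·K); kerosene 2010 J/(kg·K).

T_f ≈ 15.9 °C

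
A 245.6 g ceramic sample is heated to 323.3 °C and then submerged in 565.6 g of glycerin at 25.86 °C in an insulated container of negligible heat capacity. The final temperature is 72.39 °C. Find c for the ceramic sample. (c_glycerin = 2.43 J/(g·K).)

c ≈ 1.04 J/(g·K)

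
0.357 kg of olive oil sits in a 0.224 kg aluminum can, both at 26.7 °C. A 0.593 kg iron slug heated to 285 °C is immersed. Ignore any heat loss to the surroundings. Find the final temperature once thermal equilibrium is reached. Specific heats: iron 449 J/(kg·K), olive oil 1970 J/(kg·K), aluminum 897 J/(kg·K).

Energy conservation, ΣQ = 0:
0.593×449×(T − 285) + 0.357×1970×(T − 26.7) + 0.224×897×(T − 26.7) = 0
(266.26 + 703.29 + 200.93) T = 266.26×285 + 703.29×26.7 + 200.93×26.7
T = 100026/1170.5 ≈ 85.46 °C

T_f ≈ 85.5 °C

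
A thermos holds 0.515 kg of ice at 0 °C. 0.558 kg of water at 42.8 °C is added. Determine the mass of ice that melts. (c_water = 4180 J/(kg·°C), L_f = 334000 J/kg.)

m_melted ≈ 0.299 kg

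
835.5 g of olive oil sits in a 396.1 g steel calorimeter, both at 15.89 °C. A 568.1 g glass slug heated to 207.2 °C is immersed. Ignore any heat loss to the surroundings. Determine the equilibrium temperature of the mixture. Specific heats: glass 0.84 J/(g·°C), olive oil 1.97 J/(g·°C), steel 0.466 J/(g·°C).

T_f ≈ 55.5 °C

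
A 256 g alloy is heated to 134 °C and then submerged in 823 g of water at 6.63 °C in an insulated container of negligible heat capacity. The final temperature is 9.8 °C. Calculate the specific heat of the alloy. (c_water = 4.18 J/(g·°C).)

c ≈ 0.343 J/(g·°C)

Heat gained plus heat lost sum to zero:
256·c·(9.8 − 134) + 823·4.18·(9.8 − 6.63) = 0
-31795 c = -10905
c = -10905/-31795 ≈ 0.343 J/(g·°C)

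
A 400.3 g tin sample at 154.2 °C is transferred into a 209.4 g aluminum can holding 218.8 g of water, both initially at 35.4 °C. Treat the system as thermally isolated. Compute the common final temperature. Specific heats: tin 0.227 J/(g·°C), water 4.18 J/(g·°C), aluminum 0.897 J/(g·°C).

T_f ≈ 44.4 °C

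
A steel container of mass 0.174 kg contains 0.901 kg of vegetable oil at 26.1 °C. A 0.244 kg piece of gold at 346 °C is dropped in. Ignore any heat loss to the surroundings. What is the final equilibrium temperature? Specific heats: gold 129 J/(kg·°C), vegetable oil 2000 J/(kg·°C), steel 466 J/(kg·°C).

T_f ≈ 31.4 °C

Conservation of energy gives ΣQ = 0:
0.244*129*(T − 346) + 0.901*2000*(T − 26.1) + 0.174*466*(T − 26.1) = 0
31.48(T − 346) + 1802(T − 26.1) + 81.08(T − 26.1) = 0
1914.6 T = 60039
T ≈ 31.36 °C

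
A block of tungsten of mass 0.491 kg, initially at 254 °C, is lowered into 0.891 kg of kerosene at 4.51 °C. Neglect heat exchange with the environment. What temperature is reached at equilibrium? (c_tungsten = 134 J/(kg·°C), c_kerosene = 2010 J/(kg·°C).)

T_f is the heat-capacity-weighted average of the initial temperatures:
T_f = (65.79*254 + 1790.9*4.51) / (65.79 + 1790.9)
    = 24789 / 1856.7 ≈ 13.35 °C

T_f ≈ 13.4 °C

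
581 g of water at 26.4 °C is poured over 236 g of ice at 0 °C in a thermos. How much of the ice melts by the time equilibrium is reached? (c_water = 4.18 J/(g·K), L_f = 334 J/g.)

m_melted ≈ 192 g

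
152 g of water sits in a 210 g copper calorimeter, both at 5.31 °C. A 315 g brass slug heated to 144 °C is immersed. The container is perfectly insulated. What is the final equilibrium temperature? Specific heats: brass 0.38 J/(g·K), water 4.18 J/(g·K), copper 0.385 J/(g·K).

T_f = Σ m_i c_i T_i / Σ m_i c_i:
T_f = (119.7*144 + 635.36*5.31 + 80.85*5.31) / (119.7 + 635.36 + 80.85)
    = 21040 / 835.91 ≈ 25.17 °C

T_f ≈ 25.2 °C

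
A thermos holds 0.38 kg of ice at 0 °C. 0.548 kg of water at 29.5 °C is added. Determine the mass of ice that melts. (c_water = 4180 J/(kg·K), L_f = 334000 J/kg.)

m_melted ≈ 0.202 kg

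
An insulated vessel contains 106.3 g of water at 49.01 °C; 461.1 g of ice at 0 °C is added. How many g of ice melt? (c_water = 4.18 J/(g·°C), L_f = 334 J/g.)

Water can give up m c ΔT = 106.3·4.18·49.01 = 21777 J before reaching 0 °C.
To melt every bit of ice: 461.1·334 = 154007 J.
That's not enough to melt it all — equilibrium is at 0 °C with ice remaining.
m_melt = 21777 / L_f = 65.2 g.

m_melted ≈ 65.2 g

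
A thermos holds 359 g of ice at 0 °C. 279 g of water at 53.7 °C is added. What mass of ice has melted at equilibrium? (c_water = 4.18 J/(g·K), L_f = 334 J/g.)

m_melted ≈ 188 g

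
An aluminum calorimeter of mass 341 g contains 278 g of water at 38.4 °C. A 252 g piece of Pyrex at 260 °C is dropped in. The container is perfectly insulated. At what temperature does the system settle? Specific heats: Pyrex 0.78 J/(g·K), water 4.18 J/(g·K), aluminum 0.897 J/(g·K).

Conservation of energy gives ΣQ = 0:
252·0.78·(T − 260) + 278·4.18·(T − 38.4) + 341·0.897·(T − 38.4) = 0
1664.5 T = 107474
T = 107474/1664.5 ≈ 64.57 °C

T_f ≈ 64.6 °C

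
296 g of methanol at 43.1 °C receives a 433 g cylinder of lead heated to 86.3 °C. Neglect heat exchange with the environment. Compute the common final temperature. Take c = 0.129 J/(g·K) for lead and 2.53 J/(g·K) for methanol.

T_f is the heat-capacity-weighted average of the initial temperatures:
T_f = (55.86*86.3 + 748.88*43.1) / (55.86 + 748.88)
    = 37097 / 804.74 ≈ 46.10 °C

T_f ≈ 46.1 °C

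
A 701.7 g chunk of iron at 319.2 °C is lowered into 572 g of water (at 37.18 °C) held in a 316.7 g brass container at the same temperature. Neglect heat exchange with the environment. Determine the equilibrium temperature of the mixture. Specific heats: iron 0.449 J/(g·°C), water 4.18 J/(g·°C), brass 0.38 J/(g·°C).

Heat gained plus heat lost sum to zero:
701.7*0.449*(T − 319.2) + 572*4.18*(T − 37.18) + 316.7*0.38*(T − 37.18) = 0
315.06(T − 319.2) + 2391(T − 37.18) + 120.35(T − 37.18) = 0
2826.4 T = 193939
T ≈ 68.62 °C

T_f ≈ 68.6 °C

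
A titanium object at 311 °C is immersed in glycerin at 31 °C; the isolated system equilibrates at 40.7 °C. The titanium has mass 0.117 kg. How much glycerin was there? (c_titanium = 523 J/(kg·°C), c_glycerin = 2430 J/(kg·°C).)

m ≈ 0.702 kg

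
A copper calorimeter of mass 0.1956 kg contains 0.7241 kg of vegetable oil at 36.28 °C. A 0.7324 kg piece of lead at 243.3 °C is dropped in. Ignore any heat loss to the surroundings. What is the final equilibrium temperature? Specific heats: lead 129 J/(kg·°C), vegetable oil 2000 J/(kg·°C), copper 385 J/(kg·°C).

T_f ≈ 48.4 °C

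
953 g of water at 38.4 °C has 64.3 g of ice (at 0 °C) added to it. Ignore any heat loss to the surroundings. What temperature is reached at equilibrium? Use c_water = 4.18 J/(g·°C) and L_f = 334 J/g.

T_f ≈ 30.9 °C

Let T be the final temperature. ΣQ_i = 0:
latent heat to melt: 64.3×334 = 21476
  warm the meltwater: 268.77 T
  water: 3983.5(T − 38.4)
4252.3 T = 152968 − 21476 = 131492
T ≈ 30.92 °C — above 0 °C, consistent with complete melting.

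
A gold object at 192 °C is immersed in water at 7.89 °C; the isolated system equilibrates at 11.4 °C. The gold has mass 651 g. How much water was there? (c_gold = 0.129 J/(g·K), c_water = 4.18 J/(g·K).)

m ≈ 1030 g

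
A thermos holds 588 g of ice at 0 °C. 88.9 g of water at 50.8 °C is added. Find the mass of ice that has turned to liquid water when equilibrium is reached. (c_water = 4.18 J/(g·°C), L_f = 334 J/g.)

Cooling the water to 0 °C releases 88.9·4.18·50.8 = 18877 J.
Melting all 588 g of ice would need 588·334 = 196392 J.
That's not enough to melt it all — equilibrium is at 0 °C with ice remaining.
Mass melted = 18877/334 ≈ 56.52 g.

m_melted ≈ 56.5 g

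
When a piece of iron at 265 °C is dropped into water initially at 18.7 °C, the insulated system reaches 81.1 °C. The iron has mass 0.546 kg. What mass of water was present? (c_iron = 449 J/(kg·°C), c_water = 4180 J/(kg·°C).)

|Q_iron| = |Q_water|:
0.546×449×(265 − 81.1) = m×4180×(81.1 − 18.7)
260832 m = 45084  ⇒  m ≈ 0.1728 kg

m ≈ 0.173 kg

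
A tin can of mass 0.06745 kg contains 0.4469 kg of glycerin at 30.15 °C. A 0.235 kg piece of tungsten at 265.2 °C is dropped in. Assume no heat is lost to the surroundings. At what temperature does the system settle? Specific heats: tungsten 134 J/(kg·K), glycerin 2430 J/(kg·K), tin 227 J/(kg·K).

Net heat exchanged in the isolated system is zero:
0.235·134·(T − 265.2) + 0.4469·2430·(T − 30.15) + 0.06745·227·(T − 30.15) = 0
31.49(T − 265.2) + 1086(T − 30.15) + 15.31(T − 30.15) = 0
1132.8 T = 41555
T = 41555/1132.8 ≈ 36.68 °C

T_f ≈ 36.7 °C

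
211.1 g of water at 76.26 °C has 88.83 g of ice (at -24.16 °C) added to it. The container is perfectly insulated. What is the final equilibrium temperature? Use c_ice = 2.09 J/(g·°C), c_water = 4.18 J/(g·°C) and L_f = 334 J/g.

T_f ≈ 26.4 °C

Net heat exchanged in the isolated system is zero:
warm ice to 0 °C: 88.83×2.09×(0 − (-24.16)) = 4485.4; melt ice: 88.83×334 = 29669; meltwater 0→T: 88.83×4.18×T = 371.31 T; water: 882.4(T − 76.26)
1253.7 T = 67292 − 34155 = 33137
T ≈ 26.43 °C. Since T > 0 °C, the all-ice-melts assumption holds.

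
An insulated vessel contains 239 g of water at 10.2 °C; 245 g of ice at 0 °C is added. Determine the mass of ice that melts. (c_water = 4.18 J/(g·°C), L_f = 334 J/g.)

m_melted ≈ 30.5 g

Cooling the water to 0 °C releases 239×4.18×10.2 = 10190 J.
Melting all 245 g of ice would need 245×334 = 81830 J.
Since 10190 < 81830 J, not all the ice melts; equilibrium is at 0 °C.
m_melt = 10190 / L_f = 30.51 g.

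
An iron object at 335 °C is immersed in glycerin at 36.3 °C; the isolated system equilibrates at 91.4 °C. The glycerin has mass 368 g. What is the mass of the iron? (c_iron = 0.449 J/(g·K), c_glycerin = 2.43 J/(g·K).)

m ≈ 450 g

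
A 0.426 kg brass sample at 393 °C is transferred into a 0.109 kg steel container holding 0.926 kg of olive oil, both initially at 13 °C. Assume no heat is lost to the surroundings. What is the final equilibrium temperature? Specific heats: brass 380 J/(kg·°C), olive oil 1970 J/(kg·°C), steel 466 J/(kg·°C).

T_f ≈ 43.2 °C

Conservation of energy gives ΣQ = 0:
0.426×380×(T − 393) + 0.926×1970×(T − 13) + 0.109×466×(T − 13) = 0
161.88(T − 393) + 1824.2(T − 13) + 50.79(T − 13) = 0
(161.88 + 1824.2 + 50.79) T = 161.88×393 + 1824.2×13 + 50.79×13
T = 87994 / 2036.9 = 43.2 °C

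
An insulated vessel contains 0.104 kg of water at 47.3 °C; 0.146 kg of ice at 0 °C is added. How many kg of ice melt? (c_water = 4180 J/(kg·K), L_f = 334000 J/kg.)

Water can give up m c ΔT = 0.104·4180·47.3 = 20562 J before reaching 0 °C.
To melt every bit of ice: 0.146·334000 = 48764 J.
20562 J < 48764 J, so only part of the ice melts and the system sits at 0 °C.
m_melted·334000 = 20562  ⇒  m_melted ≈ 0.06156 kg.

m_melted ≈ 0.0616 kg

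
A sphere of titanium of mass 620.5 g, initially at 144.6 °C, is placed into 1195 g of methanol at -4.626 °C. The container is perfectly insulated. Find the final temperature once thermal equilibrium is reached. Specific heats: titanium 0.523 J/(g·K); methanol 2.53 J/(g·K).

Taking heat into each body as positive, Σ m c ΔT = 0:
620.5·0.523·(T − 144.6) + 1195·2.53·(T − (-4.626)) = 0
324.52(T − 144.6) + 3023.3(T − (-4.626)) = 0
(324.52 + 3023.3) T = 324.52·144.6 + 3023.3·(-4.626)
T = 32940/3347.9 ≈ 9.84 °C

T_f ≈ 9.8 °C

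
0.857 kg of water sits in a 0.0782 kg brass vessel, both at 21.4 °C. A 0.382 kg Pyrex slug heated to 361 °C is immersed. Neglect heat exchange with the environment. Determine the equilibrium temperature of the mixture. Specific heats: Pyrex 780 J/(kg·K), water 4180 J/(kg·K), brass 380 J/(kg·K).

T_f ≈ 47.3 °C

With ΣQ=0 the equilibrium temperature is the m·c-weighted mean:
T_f = (297.96×361 + 3582.3×21.4 + 29.72×21.4) / (297.96 + 3582.3 + 29.72)
    = 184860 / 3909.9 ≈ 47.28 °C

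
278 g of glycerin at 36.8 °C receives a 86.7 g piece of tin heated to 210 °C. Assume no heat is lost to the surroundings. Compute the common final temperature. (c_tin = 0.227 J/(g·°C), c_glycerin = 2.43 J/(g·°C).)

Taking heat into each body as positive, Σ m c ΔT = 0:
86.7×0.227×(T − 210) + 278×2.43×(T − 36.8) = 0
(19.68 + 675.54) T = 19.68×210 + 675.54×36.8
T ≈ 41.70 °C

T_f ≈ 41.7 °C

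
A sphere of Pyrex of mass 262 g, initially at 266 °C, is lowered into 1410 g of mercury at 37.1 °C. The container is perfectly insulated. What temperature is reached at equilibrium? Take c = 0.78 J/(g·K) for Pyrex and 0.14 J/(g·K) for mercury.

T_f is the heat-capacity-weighted average of the initial temperatures:
T_f = (204.36×266 + 197.4×37.1) / (204.36 + 197.4)
    = 61683 / 401.76 ≈ 153.53 °C

T_f ≈ 153.5 °C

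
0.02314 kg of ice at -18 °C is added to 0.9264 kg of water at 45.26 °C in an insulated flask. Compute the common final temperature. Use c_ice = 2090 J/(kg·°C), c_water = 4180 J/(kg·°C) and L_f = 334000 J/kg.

Net heat exchanged in the isolated system is zero:
ice -18→0 °C: 0.02314×2090×18 = 870.53; latent heat to melt: 0.02314×334000 = 7728.8; warm the meltwater: 96.73 T; water: 3872.4(T − 45.26)
3969.1 T = 175263 − 8599.3 = 166663
T ≈ 41.99 °C. Since T > 0 °C, the all-ice-melts assumption holds.

T_f ≈ 42.0 °C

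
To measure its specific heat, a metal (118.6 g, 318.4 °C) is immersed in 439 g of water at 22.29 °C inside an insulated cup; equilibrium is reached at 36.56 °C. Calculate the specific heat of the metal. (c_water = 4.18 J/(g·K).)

m_s c (T_s − T_f) = m_water c_water (T_f − T_0):
118.6×c×(318.4 − 36.56) = 439×4.18×(36.56 − 22.29)
33426 c = 26186  ⇒  c ≈ 0.7834 J/(g·K)

c ≈ 0.783 J/(g·K)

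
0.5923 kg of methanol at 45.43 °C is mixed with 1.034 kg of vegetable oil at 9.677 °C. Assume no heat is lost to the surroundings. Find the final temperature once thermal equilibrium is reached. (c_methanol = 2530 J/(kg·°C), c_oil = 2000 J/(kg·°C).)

Conservation of energy gives ΣQ = 0:
0.5923*2530*(T − 45.43) + 1.034*2000*(T − 9.677) = 0
(1498.5 + 2068) T = 1498.5*45.43 + 2068*9.677
T ≈ 24.70 °C

T_f ≈ 24.7 °C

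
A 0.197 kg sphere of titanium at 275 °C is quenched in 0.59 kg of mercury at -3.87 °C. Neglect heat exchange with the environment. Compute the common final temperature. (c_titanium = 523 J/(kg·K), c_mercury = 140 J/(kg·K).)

T_f ≈ 150.9 °C

Conservation of energy gives ΣQ = 0:
0.197*523*(T − 275) + 0.59*140*(T − (-3.87)) = 0
(103.03 + 82.6) T = 103.03*275 + 82.6*(-3.87)
T = 28014 / 185.63 = 151 °C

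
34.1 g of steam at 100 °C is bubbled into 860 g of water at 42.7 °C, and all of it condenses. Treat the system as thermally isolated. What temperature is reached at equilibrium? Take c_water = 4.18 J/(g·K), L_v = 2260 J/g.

Sum of m c ΔT and latent-heat terms is zero:
condense steam: −34.1·2260 = −77066; condensed water 100 °C→T: 142.54(T − 100); original water: 3594.8(T − 42.7)
3737.3 T = 77066 + 14254 + 153498 = 244818
T ≈ 65.51 °C (< 100 °C, so full condensation is consistent).

T_f ≈ 65.5 °C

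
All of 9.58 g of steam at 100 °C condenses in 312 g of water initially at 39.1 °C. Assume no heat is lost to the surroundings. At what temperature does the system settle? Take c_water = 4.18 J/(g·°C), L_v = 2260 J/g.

T_f ≈ 57.0 °C

Heat gained plus heat lost sum to zero:
latent heat released on condensation: 9.58·2260 = 21651; condensate cools 100→T: 9.58·4.18·(T − 100) = 40.04(T − 100); original water: 1304.2(T − 39.1)
1344.2 T = 21651 + 4004.4 + 50993 = 76648
T ≈ 57.02 °C (< 100 °C, so full condensation is consistent).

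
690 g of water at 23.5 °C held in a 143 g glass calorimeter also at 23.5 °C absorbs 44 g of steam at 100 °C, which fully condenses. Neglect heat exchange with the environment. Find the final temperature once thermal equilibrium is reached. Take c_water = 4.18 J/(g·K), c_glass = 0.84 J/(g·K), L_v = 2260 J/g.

T_f ≈ 59.1 °C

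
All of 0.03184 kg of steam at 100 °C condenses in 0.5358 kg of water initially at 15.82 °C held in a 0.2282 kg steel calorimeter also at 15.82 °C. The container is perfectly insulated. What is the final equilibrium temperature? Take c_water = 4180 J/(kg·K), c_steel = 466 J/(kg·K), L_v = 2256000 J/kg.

Energy conservation, ΣQ = 0:
steam→water at 100 °C releases m L_v = 0.03184·2256000 = 71831; condensed water 100 °C→T: 133.09(T − 100); water warms: 0.5358·4180·(T − 15.82) = 2239.6(T − 15.82); steel cup: 0.2282·466·(T − 15.82) = 106.34(T − 15.82)
2479.1 T = 71831 + 13309 + 37113 = 122254
T ≈ 49.31 °C, under the boiling point, so the assumption holds.

T_f ≈ 49.3 °C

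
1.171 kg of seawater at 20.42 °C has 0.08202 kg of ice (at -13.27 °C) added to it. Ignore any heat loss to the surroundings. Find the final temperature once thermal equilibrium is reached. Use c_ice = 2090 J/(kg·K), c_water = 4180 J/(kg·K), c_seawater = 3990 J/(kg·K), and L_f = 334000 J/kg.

T_f ≈ 13.1 °C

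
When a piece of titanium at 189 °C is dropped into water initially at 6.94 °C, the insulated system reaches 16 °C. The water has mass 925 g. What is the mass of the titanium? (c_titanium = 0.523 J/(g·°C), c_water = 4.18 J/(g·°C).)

m ≈ 387 g

Taking heat into each body as positive, Σ m c ΔT = 0:
m·0.523·(16 − 189) + 925·4.18·(16 − 6.94) = 0
-90.48 m = -35030
m = -35030/-90.48 ≈ 387.2 g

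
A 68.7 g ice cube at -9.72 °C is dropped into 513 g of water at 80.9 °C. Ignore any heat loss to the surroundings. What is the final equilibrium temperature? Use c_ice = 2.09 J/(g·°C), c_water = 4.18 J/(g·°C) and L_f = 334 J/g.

Taking heat into each body as positive, Σ m c ΔT = 0:
ice -9.72→0 °C: 68.7×2.09×9.72 = 1395.6
  latent heat to melt: 68.7×334 = 22946
  meltwater 0→T: 68.7×4.18×T = 287.17 T
  water: 2144.3(T − 80.9)
2431.5 T = 173477 − 24341 = 149136
T ≈ 61.33 °C. Since T > 0 °C, the all-ice-melts assumption holds.

T_f ≈ 61.3 °C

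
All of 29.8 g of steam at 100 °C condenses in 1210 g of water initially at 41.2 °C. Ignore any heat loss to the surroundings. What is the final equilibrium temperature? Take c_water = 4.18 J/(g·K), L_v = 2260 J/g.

Energy conservation, ΣQ = 0:
condense steam: −29.8×2260 = −67348; condensate cools 100→T: 29.8×4.18×(T − 100) = 124.56(T − 100); water warms: 1210×4.18×(T − 41.2) = 5057.8(T − 41.2)
5182.4 T = 67348 + 12456 + 208381 = 288186
T ≈ 55.61 °C (< 100 °C, so full condensation is consistent).

T_f ≈ 55.6 °C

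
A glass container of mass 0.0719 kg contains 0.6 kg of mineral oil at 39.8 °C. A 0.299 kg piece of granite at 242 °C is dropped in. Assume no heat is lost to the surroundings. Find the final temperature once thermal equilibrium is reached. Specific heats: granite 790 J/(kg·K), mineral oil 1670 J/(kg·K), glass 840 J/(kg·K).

T_f ≈ 76.6 °C

Energy conservation, ΣQ = 0:
0.299·790·(T − 242) + 0.6·1670·(T − 39.8) + 0.0719·840·(T − 39.8) = 0
(236.21 + 1002 + 60.4) T = 236.21·242 + 1002·39.8 + 60.4·39.8
T = 99446/1298.6 ≈ 76.58 °C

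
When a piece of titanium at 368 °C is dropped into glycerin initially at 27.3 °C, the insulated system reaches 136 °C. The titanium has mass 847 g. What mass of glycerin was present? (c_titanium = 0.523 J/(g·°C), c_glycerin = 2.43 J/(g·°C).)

m ≈ 389 g

Heat lost by the titanium = heat gained by the glycerin:
847×0.523×(368 − 136) = m×2.43×(136 − 27.3)
264.14 m = 102772  ⇒  m ≈ 389.1 g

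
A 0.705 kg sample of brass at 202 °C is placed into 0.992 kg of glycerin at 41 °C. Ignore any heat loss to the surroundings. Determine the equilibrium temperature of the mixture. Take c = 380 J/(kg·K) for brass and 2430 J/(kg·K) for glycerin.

Net heat exchanged in the isolated system is zero:
0.705·380·(T − 202) + 0.992·2430·(T − 41) = 0
2678.5 T = 152949
T = 152949 / 2678.5 = 57.1 °C

T_f ≈ 57.1 °C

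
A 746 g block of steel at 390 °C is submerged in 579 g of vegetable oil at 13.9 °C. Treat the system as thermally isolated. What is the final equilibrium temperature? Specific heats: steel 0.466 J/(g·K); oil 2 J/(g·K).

Setting the total heat transfer to zero:
746*0.466*(T − 390) + 579*2*(T − 13.9) = 0
1505.6 T = 151674
T = 151674/1505.6 ≈ 100.74 °C

T_f ≈ 100.7 °C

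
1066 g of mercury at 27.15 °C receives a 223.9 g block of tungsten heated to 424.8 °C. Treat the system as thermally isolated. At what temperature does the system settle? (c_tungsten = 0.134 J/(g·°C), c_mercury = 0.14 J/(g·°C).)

T_f ≈ 93.7 °C

Let T be the final temperature. ΣQ_i = 0:
223.9×0.134×(T − 424.8) + 1066×0.14×(T − 27.15) = 0
(30 + 149.24) T = 30×424.8 + 149.24×27.15
T = 16797 / 179.24 = 93.7 °C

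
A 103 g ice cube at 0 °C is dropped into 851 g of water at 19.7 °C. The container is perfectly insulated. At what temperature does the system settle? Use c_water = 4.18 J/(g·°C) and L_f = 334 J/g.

Net heat exchanged in the isolated system is zero:
melt ice: 103·334 = 34402
  meltwater 0→T: 103·4.18·T = 430.54 T
  water: 3557.2(T − 19.7)
3987.7 T = 70076 − 34402 = 35674
T ≈ 8.95 °C (positive, so assuming full melt was valid).

T_f ≈ 8.9 °C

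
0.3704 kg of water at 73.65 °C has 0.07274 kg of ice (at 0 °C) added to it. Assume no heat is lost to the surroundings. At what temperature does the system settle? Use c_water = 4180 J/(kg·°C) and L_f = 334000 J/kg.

T_f ≈ 48.4 °C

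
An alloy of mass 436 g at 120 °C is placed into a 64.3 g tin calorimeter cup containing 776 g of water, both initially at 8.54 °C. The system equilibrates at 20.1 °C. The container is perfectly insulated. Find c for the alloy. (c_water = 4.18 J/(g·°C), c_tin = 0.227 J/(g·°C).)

Conservation of energy gives ΣQ = 0:
436×c×(20.1 − 120) + 776×4.18×(20.1 − 8.54) + 64.3×0.227×(20.1 − 8.54) = 0
-43556 c = -37666
c = -37666/-43556 ≈ 0.8648 J/(g·°C)

c ≈ 0.865 J/(g·°C)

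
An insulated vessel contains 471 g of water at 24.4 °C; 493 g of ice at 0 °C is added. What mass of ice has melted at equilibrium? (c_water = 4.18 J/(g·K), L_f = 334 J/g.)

Water can give up m c ΔT = 471·4.18·24.4 = 48038 J before reaching 0 °C.
To melt every bit of ice: 493·334 = 164662 J.
That's not enough to melt it all — equilibrium is at 0 °C with ice remaining.
Mass melted = 48038/334 ≈ 143.8 g.

m_melted ≈ 144 g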